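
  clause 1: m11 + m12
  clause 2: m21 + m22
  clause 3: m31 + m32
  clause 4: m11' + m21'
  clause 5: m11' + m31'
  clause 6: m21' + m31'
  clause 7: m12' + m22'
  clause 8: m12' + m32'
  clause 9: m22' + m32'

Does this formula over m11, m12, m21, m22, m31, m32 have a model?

No, unsatisfiable

Case m11 = 1:
The clause (m21') is unit, so m21 = 0.
The clause (m22) is unit, so m22 = 1.
The clause (m31') is unit, so m31 = 0.
The clause (m32) is unit, so m32 = 1.
That conflicts with the unit clause (m32').
Undo m11 and try m11 = 0.
The clause (m12) is unit, so m12 = 1.
The clause (m22') is unit, so m22 = 0.
The clause (m21) is unit, so m21 = 1.
The clause (m31') is unit, so m31 = 0.
The clause (m32) is unit, so m32 = 1.
That conflicts with the unit clause (m32').
Either choice for m11 ends in contradiction.
No assignment satisfies every clause.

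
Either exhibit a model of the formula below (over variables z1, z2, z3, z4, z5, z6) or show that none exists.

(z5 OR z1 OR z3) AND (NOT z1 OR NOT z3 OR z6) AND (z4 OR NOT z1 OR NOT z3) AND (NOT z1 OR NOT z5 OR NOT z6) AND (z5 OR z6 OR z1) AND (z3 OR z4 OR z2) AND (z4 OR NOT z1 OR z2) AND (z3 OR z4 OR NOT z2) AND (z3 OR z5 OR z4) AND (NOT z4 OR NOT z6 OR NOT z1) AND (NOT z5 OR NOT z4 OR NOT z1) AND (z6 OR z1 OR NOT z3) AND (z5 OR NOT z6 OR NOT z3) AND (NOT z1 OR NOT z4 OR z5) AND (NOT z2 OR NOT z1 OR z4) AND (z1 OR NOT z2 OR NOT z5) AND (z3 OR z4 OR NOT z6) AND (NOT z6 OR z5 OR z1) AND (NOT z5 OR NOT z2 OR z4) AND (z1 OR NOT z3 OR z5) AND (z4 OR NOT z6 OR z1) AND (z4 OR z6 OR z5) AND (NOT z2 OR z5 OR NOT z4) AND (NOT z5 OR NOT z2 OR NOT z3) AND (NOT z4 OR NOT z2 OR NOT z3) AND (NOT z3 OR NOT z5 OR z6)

Branch on z5: set z5 = true.
Branch on z1: set z1 = false.
The clause (NOT z2) is unit, so z2 = false.
Branch on z3: set z3 = false.
The clause (z4) is unit, so z4 = true.
Every clause is now satisfied; z6 is unconstrained.

z1 ↦ false, z2 ↦ false, z3 ↦ false, z4 ↦ true, z5 ↦ true, z6 ↦ true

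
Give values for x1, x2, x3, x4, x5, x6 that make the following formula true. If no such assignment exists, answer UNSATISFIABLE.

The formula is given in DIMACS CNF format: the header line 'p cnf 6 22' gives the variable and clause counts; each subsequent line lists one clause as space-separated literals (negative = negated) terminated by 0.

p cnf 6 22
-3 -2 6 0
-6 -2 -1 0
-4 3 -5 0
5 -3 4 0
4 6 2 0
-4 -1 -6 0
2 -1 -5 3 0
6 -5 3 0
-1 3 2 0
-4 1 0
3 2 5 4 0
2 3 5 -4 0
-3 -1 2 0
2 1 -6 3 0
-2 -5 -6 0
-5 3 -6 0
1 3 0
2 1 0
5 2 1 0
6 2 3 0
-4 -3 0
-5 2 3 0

Case x4 = True:
From the singleton clause (x1), x1 = True.
From the singleton clause (¬x6), x6 = False.
From the singleton clause (¬x3), x3 = False.
From the singleton clause (¬x5), x5 = False.
From the singleton clause (x2), x2 = True.
Every clause now holds.

x1=True, x2=True, x3=False, x4=True, x5=False, x6=False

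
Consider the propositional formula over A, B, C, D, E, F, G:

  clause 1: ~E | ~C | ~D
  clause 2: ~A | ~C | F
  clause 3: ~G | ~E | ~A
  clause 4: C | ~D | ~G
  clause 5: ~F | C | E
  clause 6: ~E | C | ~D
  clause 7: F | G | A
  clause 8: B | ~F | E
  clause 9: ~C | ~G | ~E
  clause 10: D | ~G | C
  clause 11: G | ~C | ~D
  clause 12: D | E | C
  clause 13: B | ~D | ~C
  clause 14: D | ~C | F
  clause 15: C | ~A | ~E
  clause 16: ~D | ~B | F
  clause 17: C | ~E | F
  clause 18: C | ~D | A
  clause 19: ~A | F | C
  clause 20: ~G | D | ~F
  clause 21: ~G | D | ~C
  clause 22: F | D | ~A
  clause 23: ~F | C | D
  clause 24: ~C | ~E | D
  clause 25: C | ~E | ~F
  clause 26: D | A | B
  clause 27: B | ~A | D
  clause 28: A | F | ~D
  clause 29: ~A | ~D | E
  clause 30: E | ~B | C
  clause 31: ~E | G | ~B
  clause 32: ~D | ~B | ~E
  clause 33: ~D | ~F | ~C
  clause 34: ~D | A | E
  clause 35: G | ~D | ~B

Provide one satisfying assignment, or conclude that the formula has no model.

A=1; B=1; C=1; D=0; E=0; F=1; G=0

Try E = 0.
Try F = 1.
Unit clause (C) forces C = 1.
Unit clause (B) forces B = 1.
Unit clause (~D) forces D = 0.
Unit clause (~G) forces G = 0.
Every clause is now satisfied; A is unconstrained.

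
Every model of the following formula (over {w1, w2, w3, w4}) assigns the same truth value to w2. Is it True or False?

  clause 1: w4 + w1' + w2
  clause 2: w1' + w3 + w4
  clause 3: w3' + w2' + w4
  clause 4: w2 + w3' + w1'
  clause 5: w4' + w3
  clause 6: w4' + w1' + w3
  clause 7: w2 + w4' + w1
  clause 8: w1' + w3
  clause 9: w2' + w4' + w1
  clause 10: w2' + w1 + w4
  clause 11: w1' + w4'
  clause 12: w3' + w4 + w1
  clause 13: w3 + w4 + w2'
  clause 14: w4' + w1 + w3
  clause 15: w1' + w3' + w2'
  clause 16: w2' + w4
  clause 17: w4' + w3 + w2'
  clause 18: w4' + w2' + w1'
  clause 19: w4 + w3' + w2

False

Suppose w2 = 1.
(w4) alone gives w4 = 1.
(w3) alone gives w3 = 1.
(w1) alone gives w1 = 1.
But (w1') is also a unit clause — contradiction.
So every satisfying assignment has w2 = False.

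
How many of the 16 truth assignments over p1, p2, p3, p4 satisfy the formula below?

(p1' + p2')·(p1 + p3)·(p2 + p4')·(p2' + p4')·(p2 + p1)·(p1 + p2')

There are 2^4 = 16 truth assignments over (p1, p2, p3, p4).
Check each against the 6 clauses (columns in the order p1, p2, p3, p4):
  F F F F  ✗ fails (p1 + p3)
  F F F T  ✗ fails (p1 + p3)
  F F T F  ✗ fails (p2 + p1)
  F F T T  ✗ fails (p2 + p4')
  F T F F  ✗ fails (p1 + p3)
  F T F T  ✗ fails (p1 + p3)
  F T T F  ✗ fails (p1 + p2')
  F T T T  ✗ fails (p2' + p4')
  T F F F  ✓ satisfies all
  T F F T  ✗ fails (p2 + p4')
  T F T F  ✓ satisfies all
  T F T T  ✗ fails (p2 + p4')
  T T F F  ✗ fails (p1' + p2')
  T T F T  ✗ fails (p1' + p2')
  T T T F  ✗ fails (p1' + p2')
  T T T T  ✗ fails (p1' + p2')
2 of the 16 rows are models.

2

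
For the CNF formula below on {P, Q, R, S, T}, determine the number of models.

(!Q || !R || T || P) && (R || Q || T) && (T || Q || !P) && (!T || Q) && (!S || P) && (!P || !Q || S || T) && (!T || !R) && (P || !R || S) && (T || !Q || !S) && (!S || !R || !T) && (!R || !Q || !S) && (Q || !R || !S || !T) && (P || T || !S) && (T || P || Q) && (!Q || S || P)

2

There are 2^5 = 32 truth assignments over (P, Q, R, S, T).
Split on Q. With Q = true, the clauses containing Q are satisfied and !Q drops from the rest; 2 of the 2^4 = 16 assignments to the other variables satisfy what remains.
With Q = false, by the same count on the reduced clause set, 0 assignments work.
(One model: P=T, Q=T, R=F, S=F, T=T.)
Total: 2 + 0 = 2.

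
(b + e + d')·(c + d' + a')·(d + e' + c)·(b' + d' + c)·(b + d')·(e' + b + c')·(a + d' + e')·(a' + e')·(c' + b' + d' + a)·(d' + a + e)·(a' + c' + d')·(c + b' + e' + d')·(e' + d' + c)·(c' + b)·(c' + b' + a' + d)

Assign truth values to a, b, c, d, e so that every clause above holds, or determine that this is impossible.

a=0, b=1, c=0, d=0, e=0

Branch on b: set b = 1.
Branch on d: set d = 0.
Branch on e: set e = 0.
Branch on c: set c = 0.
All clauses hold; a can take either value.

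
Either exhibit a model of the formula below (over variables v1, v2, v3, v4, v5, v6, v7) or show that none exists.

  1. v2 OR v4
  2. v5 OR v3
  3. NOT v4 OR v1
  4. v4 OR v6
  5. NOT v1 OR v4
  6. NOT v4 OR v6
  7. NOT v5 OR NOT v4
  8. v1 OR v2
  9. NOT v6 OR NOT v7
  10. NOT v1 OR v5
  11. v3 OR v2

v1 ↦ false, v2 ↦ true, v3 ↦ true, v4 ↦ false, v5 ↦ false, v6 ↦ true, v7 ↦ false

Try v2 = true.
Try v5 = false.
The clause (v3) is unit, so v3 = true.
The clause (NOT v1) is unit, so v1 = false.
The clause (NOT v4) is unit, so v4 = false.
The clause (v6) is unit, so v6 = true.
The clause (NOT v7) is unit, so v7 = false.
All clauses are satisfied.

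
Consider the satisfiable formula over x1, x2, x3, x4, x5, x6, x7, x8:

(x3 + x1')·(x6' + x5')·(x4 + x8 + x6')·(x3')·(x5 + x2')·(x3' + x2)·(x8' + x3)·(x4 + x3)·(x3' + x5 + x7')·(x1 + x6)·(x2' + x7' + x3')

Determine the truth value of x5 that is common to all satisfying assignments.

Suppose x5 = 1.
The clause (x6') is unit, so x6 = 0.
The clause (x3') is unit, so x3 = 0.
The clause (x1') is unit, so x1 = 0.
Now (x1) is unsatisfied and unit — conflict.
So every satisfying assignment has x5 = False.

False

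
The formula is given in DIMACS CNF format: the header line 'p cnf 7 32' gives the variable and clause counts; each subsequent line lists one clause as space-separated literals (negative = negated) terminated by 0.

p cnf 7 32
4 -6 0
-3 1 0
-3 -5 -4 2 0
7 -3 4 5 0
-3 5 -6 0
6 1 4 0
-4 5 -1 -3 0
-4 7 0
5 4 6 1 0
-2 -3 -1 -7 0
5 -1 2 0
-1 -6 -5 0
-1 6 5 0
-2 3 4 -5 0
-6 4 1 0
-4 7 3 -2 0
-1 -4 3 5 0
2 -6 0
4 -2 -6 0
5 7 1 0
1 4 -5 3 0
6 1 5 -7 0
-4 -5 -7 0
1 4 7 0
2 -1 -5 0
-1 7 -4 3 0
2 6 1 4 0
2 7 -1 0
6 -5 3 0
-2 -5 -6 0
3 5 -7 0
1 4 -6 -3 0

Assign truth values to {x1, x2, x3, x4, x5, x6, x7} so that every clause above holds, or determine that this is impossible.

x1=True; x2=True; x3=True; x4=False; x5=True; x6=False; x7=False

Branch on x4: set x4 = False.
(¬x6) alone gives x6 = False.
(x1) alone gives x1 = True.
(x5) alone gives x5 = True.
(x2) alone gives x2 = True.
(x3) alone gives x3 = True.
(¬x7) alone gives x7 = False.
All clauses are satisfied.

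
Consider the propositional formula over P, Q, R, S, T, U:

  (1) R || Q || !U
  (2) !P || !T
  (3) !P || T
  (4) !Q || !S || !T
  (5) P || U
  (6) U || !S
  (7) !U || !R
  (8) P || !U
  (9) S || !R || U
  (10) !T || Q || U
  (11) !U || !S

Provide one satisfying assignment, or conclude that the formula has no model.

UNSATISFIABLE

Case P = false:
(U) alone gives U = true.
Now (!U) is unsatisfied and unit — conflict.
That branch fails; take P = true instead.
(!T) alone gives T = false.
Now (T) is unsatisfied and unit — conflict.
Both values of P lead to a conflict.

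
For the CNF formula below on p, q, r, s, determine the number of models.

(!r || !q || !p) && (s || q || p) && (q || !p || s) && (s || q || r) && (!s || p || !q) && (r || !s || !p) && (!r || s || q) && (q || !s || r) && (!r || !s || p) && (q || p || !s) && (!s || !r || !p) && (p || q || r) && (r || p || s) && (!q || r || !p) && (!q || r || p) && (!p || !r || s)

There are 2^4 = 16 truth assignments over (p, q, r, s).
Check each against the 16 clauses (columns in the order p, q, r, s):
  F F F F  ✗ fails (s || q || p)
  F F F T  ✗ fails (q || !s || r)
  F F T F  ✗ fails (s || q || p)
  F F T T  ✗ fails (!r || !s || p)
  F T F F  ✗ fails (r || p || s)
  F T F T  ✗ fails (!s || p || !q)
  F T T F  ✓ satisfies all
  F T T T  ✗ fails (!s || p || !q)
  T F F F  ✗ fails (q || !p || s)
  T F F T  ✗ fails (r || !s || !p)
  T F T F  ✗ fails (q || !p || s)
  T F T T  ✗ fails (!s || !r || !p)
  T T F F  ✗ fails (!q || r || !p)
  T T F T  ✗ fails (r || !s || !p)
  T T T F  ✗ fails (!r || !q || !p)
  T T T T  ✗ fails (!r || !q || !p)
1 of the 16 rows is a model.

1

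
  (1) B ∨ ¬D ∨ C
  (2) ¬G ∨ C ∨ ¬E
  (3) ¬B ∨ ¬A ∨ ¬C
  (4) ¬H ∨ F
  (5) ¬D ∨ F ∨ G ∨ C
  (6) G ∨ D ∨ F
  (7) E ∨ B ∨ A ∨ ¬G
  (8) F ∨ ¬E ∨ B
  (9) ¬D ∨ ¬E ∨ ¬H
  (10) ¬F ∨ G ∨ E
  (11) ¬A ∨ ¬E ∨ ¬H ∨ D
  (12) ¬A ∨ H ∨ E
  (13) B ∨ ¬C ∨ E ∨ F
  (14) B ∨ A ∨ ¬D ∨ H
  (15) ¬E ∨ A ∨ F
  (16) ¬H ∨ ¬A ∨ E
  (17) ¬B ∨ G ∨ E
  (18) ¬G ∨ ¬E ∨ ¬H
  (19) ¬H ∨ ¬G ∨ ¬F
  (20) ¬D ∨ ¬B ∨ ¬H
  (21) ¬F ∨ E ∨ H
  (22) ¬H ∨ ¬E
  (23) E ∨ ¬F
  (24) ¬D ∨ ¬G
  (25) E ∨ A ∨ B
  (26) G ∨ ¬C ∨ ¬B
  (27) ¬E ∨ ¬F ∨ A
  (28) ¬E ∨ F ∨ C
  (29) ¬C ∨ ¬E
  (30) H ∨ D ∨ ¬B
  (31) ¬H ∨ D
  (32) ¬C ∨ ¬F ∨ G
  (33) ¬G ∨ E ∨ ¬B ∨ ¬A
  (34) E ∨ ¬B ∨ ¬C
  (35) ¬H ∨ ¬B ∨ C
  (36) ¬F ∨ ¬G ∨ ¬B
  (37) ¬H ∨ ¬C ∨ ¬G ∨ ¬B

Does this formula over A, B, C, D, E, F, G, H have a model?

Satisfiable

Branch on H: set H = False.
Branch on A: set A = True.
(E) alone gives E = True.
(¬C) alone gives C = False.
(¬G) alone gives G = False.
(F) alone gives F = True.
Branch on B: set B = True.
(D) alone gives D = True.
All clauses are satisfied.
A satisfying assignment: A: True,  B: True,  C: False,  D: True,  E: True,  F: True,  G: False,  H: False.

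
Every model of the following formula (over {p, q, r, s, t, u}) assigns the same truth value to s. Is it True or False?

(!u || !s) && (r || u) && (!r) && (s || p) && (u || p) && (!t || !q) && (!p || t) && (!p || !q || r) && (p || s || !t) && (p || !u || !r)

Suppose s = true.
From the singleton clause (!u), u = false.
From the singleton clause (r), r = true.
But (!r) is also a unit clause — contradiction.
So every satisfying assignment has s = False.

False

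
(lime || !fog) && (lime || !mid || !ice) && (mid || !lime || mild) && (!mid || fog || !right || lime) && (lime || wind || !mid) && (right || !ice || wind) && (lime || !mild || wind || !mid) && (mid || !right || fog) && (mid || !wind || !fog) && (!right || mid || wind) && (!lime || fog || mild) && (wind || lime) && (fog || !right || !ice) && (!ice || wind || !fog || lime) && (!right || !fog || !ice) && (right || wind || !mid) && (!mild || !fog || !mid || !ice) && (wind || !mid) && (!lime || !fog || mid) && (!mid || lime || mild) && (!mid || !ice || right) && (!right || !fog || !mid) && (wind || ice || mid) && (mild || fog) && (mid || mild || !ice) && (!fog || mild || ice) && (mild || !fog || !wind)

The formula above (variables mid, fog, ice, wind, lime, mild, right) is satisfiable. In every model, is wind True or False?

True

Suppose wind = false.
(lime) alone gives lime = true.
(!mid) alone gives mid = false.
(mild) alone gives mild = true.
(!right) alone gives right = false.
(!ice) alone gives ice = false.
But (ice) is also a unit clause — contradiction.
So every satisfying assignment has wind = True.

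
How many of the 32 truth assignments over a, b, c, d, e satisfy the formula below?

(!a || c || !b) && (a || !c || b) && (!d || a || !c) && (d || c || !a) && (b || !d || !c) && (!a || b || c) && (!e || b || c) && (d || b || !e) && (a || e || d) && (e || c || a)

8

There are 2^5 = 32 truth assignments over (a, b, c, d, e).
Split on e. With e = true, the clauses containing e are satisfied and !e drops from the rest; 5 of the 2^4 = 16 assignments to the other variables satisfy what remains.
With e = false, by the same count on the reduced clause set, 3 assignments work.
Total: 5 + 3 = 8.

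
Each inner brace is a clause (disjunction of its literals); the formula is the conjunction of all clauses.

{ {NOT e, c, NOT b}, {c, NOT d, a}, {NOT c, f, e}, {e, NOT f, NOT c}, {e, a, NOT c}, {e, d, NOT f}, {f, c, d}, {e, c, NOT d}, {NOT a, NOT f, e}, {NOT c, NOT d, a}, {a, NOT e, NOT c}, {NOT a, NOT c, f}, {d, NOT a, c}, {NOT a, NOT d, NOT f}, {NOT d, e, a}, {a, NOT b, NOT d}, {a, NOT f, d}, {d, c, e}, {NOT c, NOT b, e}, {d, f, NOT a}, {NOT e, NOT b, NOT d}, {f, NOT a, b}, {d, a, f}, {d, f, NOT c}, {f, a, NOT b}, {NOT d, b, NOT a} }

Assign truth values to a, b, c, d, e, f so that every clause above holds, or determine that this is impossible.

Case e = true:
Case c = true:
(a) alone gives a = true.
(f) alone gives f = true.
(NOT d) alone gives d = false.
Every clause is now satisfied; b is unconstrained.

a: true; b: false; c: true; d: false; e: true; f: true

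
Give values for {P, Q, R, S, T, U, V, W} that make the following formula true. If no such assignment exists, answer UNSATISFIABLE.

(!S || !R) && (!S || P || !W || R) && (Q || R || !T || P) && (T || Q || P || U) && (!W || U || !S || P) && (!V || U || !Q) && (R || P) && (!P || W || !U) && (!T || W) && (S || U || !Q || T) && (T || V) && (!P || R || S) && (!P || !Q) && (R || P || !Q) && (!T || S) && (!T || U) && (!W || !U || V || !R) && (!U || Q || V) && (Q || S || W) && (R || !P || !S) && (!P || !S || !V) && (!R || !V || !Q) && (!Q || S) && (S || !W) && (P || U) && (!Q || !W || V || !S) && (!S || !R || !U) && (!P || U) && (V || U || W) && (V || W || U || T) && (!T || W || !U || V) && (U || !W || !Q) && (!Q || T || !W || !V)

Branch on S: set S = false.
(!T) alone gives T = false.
(V) alone gives V = true.
(!Q) alone gives Q = false.
(W) alone gives W = true.
But (!W) is also a unit clause — contradiction.
Undo S and try S = true.
(!R) alone gives R = false.
(P) alone gives P = true.
But (!P) is also a unit clause — contradiction.
Neither S = true nor S = false works.

UNSATISFIABLE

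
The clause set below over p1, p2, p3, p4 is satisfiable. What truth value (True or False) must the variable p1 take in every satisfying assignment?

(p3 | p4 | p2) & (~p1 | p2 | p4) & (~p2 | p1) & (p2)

True

Suppose p1 = 0.
(~p2) alone gives p2 = 0.
But (p2) is also a unit clause — contradiction.
So every satisfying assignment has p1 = True.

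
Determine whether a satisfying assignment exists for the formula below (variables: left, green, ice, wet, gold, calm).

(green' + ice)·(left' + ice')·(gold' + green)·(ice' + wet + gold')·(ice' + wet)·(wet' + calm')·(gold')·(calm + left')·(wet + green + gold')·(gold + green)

Satisfiable

(gold') alone gives gold = 0.
(green) alone gives green = 1.
(ice) alone gives ice = 1.
(left') alone gives left = 0.
(wet) alone gives wet = 1.
(calm') alone gives calm = 0.
All clauses are satisfied.
A satisfying assignment: left=0,  green=1,  ice=1,  wet=1,  gold=0,  calm=0.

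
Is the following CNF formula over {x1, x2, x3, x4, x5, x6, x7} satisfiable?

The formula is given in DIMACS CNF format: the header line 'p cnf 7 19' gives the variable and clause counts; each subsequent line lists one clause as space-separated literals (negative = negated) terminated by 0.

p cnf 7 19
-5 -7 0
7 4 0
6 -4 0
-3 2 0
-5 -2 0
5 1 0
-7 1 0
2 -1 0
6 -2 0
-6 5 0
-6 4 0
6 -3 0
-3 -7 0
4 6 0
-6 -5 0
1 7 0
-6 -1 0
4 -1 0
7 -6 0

No

Try x5 = False.
Unit clause (x1) forces x1 = True.
Unit clause (x2) forces x2 = True.
Unit clause (x6) forces x6 = True.
But (¬x6) is also a unit clause — contradiction.
Backtrack on x5: now try x5 = True.
Unit clause (¬x7) forces x7 = False.
Unit clause (x4) forces x4 = True.
Unit clause (x6) forces x6 = True.
But (¬x6) is also a unit clause — contradiction.
Neither x5 = True nor x5 = False works.
No assignment satisfies every clause.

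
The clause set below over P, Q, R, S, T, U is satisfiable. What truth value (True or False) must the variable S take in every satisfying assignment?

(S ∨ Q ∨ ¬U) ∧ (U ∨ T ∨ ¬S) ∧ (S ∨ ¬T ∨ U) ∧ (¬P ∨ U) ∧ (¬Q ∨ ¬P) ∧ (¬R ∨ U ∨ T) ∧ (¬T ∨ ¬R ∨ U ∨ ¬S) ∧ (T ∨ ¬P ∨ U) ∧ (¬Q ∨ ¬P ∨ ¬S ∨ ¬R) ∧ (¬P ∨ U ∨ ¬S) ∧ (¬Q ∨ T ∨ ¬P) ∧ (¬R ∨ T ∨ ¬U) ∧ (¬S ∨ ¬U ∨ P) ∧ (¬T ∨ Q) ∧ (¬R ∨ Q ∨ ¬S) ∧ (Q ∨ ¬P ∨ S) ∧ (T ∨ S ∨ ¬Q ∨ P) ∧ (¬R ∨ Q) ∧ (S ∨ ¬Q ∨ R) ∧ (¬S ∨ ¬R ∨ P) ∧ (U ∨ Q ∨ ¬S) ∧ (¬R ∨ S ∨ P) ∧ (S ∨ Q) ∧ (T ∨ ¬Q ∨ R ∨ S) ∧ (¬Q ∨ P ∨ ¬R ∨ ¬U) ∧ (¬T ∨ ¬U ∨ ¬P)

True

Suppose S = False.
Unit clause (Q) forces Q = True.
Unit clause (¬P) forces P = False.
Unit clause (T) forces T = True.
Unit clause (U) forces U = True.
Unit clause (R) forces R = True.
But (¬R) is also a unit clause — contradiction.
So every satisfying assignment has S = True.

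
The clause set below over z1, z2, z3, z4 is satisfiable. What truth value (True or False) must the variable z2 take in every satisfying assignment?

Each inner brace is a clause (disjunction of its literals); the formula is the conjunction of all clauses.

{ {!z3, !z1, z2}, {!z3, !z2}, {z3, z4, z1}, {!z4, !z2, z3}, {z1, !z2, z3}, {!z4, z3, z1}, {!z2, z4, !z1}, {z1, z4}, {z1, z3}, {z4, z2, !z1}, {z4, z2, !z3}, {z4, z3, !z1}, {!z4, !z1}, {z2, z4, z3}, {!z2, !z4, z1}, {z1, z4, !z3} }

Suppose z2 = true.
The clause (!z3) is unit, so z3 = false.
The clause (!z4) is unit, so z4 = false.
The clause (z1) is unit, so z1 = true.
That conflicts with the unit clause (!z1).
So every satisfying assignment has z2 = False.

False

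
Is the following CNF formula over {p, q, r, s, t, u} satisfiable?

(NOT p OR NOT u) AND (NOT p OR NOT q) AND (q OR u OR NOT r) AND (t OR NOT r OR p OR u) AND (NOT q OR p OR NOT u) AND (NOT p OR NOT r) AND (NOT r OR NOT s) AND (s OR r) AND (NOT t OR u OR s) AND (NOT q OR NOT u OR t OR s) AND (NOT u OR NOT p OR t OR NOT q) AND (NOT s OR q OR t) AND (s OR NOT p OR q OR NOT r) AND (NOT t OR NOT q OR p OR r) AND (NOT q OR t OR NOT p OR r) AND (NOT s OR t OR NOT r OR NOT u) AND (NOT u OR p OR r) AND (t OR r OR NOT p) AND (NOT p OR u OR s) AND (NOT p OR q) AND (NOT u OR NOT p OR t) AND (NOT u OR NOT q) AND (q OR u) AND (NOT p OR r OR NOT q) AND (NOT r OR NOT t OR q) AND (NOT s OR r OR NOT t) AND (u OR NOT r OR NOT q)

Satisfiable

Try p = false.
Try q = true.
Unit clause (NOT u) forces u = false.
Unit clause (NOT r) forces r = false.
Unit clause (s) forces s = true.
Unit clause (NOT t) forces t = false.
Every clause now holds.
A satisfying assignment: p: false,  q: true,  r: false,  s: true,  t: false,  u: false.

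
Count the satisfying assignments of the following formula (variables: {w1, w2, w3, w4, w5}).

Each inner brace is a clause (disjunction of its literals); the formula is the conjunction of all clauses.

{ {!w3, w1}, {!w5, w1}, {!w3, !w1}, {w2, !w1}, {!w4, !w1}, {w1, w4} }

4

There are 2^5 = 32 truth assignments over (w1, w2, w3, w4, w5).
Split on w1. With w1 = true, the clauses containing w1 are satisfied and !w1 drops from the rest; 2 of the 2^4 = 16 assignments to the other variables satisfy what remains.
With w1 = false, by the same count on the reduced clause set, 2 assignments work.
(One model: w1=F, w2=F, w3=F, w4=T, w5=F.)
Total: 2 + 2 = 4.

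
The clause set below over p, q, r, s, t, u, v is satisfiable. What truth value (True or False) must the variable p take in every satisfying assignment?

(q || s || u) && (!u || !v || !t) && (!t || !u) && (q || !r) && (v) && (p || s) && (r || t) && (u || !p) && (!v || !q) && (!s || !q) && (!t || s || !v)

False

Suppose p = true.
From the singleton clause (v), v = true.
From the singleton clause (u), u = true.
From the singleton clause (!t), t = false.
From the singleton clause (r), r = true.
From the singleton clause (q), q = true.
Now (!q) is unsatisfied and unit — conflict.
So every satisfying assignment has p = False.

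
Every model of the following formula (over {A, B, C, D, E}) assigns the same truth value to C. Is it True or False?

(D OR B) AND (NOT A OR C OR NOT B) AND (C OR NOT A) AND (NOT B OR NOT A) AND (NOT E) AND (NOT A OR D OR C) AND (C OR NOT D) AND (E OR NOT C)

Suppose C = true.
The clause (NOT E) is unit, so E = false.
That conflicts with the unit clause (E).
So every satisfying assignment has C = False.

False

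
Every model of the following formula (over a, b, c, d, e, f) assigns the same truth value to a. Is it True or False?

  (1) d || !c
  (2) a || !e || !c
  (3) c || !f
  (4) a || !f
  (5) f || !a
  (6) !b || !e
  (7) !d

False

Suppose a = true.
From the singleton clause (f), f = true.
From the singleton clause (c), c = true.
From the singleton clause (d), d = true.
Now (!d) is unsatisfied and unit — conflict.
So every satisfying assignment has a = False.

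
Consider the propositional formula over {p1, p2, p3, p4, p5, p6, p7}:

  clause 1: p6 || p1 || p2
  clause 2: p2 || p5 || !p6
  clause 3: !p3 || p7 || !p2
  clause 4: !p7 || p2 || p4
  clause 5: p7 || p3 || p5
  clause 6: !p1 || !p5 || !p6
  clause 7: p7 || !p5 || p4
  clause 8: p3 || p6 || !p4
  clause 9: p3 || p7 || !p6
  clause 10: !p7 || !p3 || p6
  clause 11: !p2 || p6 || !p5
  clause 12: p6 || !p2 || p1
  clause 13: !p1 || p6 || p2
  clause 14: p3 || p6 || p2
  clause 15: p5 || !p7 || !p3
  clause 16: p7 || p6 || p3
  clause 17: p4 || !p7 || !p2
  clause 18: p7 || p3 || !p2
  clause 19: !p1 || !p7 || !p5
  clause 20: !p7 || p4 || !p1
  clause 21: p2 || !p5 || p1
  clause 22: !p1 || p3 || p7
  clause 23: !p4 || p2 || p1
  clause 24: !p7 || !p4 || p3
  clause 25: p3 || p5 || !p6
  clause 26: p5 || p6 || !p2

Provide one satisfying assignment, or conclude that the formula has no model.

p1 ↦ false, p2 ↦ true, p3 ↦ true, p4 ↦ true, p5 ↦ true, p6 ↦ true, p7 ↦ true

Branch on p6: set p6 = true.
Branch on p2: set p2 = true.
Branch on p3: set p3 = true.
From the singleton clause (p7), p7 = true.
From the singleton clause (p5), p5 = true.
From the singleton clause (!p1), p1 = false.
From the singleton clause (p4), p4 = true.
Every clause now holds.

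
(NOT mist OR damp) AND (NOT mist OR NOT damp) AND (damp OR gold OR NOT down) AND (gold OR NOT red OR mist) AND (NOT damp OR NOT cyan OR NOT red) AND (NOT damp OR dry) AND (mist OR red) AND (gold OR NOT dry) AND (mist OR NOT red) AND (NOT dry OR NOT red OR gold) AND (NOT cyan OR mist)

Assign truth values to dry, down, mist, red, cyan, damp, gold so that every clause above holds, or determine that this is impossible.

UNSATISFIABLE

Suppose mist = false.
From the singleton clause (red), red = true.
That conflicts with the unit clause (NOT red).
Backtrack on mist: now try mist = true.
From the singleton clause (damp), damp = true.
That conflicts with the unit clause (NOT damp).
Neither mist = true nor mist = false works.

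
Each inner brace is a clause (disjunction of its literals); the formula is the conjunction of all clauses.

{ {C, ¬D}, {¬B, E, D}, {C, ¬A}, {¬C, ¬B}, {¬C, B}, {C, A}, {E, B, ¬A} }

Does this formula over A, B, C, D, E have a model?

Unsatisfiable

Try C = True.
From the singleton clause (¬B), B = False.
But (B) is also a unit clause — contradiction.
So C must be the other value — set C = False.
From the singleton clause (¬D), D = False.
From the singleton clause (¬A), A = False.
But (A) is also a unit clause — contradiction.
Both values of C lead to a conflict.
No assignment satisfies every clause.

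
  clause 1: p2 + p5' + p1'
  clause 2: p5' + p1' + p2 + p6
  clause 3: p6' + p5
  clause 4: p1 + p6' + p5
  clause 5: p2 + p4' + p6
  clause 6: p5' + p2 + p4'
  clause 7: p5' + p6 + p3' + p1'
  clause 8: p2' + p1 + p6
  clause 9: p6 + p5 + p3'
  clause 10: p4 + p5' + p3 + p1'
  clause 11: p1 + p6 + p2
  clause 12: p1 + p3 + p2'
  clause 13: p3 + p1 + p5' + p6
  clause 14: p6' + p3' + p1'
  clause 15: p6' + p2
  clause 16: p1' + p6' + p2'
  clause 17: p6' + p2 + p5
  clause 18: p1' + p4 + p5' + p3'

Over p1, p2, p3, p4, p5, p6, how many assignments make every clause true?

There are 2^6 = 64 truth assignments over (p1, p2, p3, p4, p5, p6).
Split on p1. With p1 = 1, the clauses containing p1 are satisfied and p1' drops from the rest; 4 of the 2^5 = 32 assignments to the other variables satisfy what remains.
With p1 = 0, by the same count on the reduced clause set, 2 assignments work.
(One model: p1=F, p2=T, p3=T, p4=F, p5=T, p6=T.)
Total: 4 + 2 = 6.

6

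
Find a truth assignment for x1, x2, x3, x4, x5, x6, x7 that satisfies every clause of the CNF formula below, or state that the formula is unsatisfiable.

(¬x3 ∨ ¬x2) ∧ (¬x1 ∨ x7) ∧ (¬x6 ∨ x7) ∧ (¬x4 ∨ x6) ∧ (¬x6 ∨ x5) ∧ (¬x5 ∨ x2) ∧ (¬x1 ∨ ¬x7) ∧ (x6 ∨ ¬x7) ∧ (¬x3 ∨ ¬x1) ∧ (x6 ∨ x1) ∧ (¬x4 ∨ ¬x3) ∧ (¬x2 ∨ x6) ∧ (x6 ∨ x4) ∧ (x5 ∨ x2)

x1=False,  x2=True,  x3=False,  x4=True,  x5=True,  x6=True,  x7=True

Suppose x3 = False.
Suppose x1 = False.
The clause (x6) is unit, so x6 = True.
The clause (x7) is unit, so x7 = True.
The clause (x5) is unit, so x5 = True.
The clause (x2) is unit, so x2 = True.
All clauses hold; x4 can take either value.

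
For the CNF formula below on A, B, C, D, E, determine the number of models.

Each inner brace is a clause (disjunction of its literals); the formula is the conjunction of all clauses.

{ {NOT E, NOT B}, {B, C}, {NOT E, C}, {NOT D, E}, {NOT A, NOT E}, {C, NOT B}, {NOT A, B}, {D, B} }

There are 2^5 = 32 truth assignments over (A, B, C, D, E).
Split on A. With A = true, the clauses containing A are satisfied and NOT A drops from the rest; 1 of the 2^4 = 16 assignments to the other variables satisfy what remains.
With A = false, by the same count on the reduced clause set, 2 assignments work.
(One model: A=F, B=F, C=T, D=T, E=T.)
Total: 1 + 2 = 3.

3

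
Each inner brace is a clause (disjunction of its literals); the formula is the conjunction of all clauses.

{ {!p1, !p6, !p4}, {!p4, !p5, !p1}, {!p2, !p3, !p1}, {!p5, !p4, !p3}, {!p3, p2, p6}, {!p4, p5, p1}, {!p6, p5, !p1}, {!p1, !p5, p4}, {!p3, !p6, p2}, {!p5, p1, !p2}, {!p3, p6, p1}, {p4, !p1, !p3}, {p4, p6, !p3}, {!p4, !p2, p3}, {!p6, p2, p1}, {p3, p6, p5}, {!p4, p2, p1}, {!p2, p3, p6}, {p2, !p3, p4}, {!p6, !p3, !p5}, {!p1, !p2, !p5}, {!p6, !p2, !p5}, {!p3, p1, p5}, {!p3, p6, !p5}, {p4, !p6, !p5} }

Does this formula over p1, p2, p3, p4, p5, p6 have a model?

Yes

Suppose p1 = false.
Suppose p4 = false.
Suppose p5 = true.
(!p2) alone gives p2 = false.
(!p6) alone gives p6 = false.
(!p3) alone gives p3 = false.
All clauses are satisfied.
A satisfying assignment: p1=false,  p2=false,  p3=false,  p4=false,  p5=true,  p6=false.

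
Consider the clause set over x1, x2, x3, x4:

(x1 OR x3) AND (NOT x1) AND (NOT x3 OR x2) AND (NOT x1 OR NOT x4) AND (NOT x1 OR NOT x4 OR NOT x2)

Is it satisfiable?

From the singleton clause (NOT x1), x1 = false.
From the singleton clause (x3), x3 = true.
From the singleton clause (x2), x2 = true.
All clauses hold; x4 can take either value.
A satisfying assignment: x1=false, x2=true, x3=true, x4=false.

Satisfiable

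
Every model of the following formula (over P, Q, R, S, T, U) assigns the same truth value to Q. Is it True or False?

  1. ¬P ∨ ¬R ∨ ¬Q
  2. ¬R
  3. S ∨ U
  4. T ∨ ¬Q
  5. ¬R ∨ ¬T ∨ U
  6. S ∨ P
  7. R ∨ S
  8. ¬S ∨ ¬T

False

Suppose Q = True.
(¬R) alone gives R = False.
(T) alone gives T = True.
(S) alone gives S = True.
But (¬S) is also a unit clause — contradiction.
So every satisfying assignment has Q = False.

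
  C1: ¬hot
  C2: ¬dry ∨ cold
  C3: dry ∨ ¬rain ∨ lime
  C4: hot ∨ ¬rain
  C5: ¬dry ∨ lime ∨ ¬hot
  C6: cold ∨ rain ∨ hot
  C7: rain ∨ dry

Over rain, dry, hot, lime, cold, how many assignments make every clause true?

There are 2^5 = 32 truth assignments over (rain, dry, hot, lime, cold).
Split on hot. With hot = True, the clauses containing hot are satisfied and ¬hot drops from the rest; 0 of the 2^4 = 16 assignments to the other variables satisfy what remains.
With hot = False, by the same count on the reduced clause set, 2 assignments work.
(One model: rain=F, dry=T, hot=F, lime=F, cold=T.)
Total: 0 + 2 = 2.

2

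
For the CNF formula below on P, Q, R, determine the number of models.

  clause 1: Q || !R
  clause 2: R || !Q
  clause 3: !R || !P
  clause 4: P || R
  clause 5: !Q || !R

1

There are 2^3 = 8 truth assignments over (P, Q, R).
Check each against the 5 clauses (columns in the order P, Q, R):
  F F F  ✗ fails (P || R)
  F F T  ✗ fails (Q || !R)
  F T F  ✗ fails (R || !Q)
  F T T  ✗ fails (!Q || !R)
  T F F  ✓ satisfies all
  T F T  ✗ fails (Q || !R)
  T T F  ✗ fails (R || !Q)
  T T T  ✗ fails (!R || !P)
1 of the 8 rows is a model.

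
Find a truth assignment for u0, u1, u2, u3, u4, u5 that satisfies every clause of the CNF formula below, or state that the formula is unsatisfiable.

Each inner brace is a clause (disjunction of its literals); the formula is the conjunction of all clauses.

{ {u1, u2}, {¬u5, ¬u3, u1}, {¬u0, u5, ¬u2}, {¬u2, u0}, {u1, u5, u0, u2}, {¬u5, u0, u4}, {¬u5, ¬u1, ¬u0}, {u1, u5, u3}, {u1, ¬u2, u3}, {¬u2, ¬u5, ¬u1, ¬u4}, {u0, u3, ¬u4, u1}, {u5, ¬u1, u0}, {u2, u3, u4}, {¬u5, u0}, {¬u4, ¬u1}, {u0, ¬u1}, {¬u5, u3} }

Suppose u1 = True.
From the singleton clause (¬u4), u4 = False.
From the singleton clause (u0), u0 = True.
From the singleton clause (¬u5), u5 = False.
From the singleton clause (¬u2), u2 = False.
From the singleton clause (u3), u3 = True.
All clauses are satisfied.

u0 ↦ True; u1 ↦ True; u2 ↦ False; u3 ↦ True; u4 ↦ False; u5 ↦ False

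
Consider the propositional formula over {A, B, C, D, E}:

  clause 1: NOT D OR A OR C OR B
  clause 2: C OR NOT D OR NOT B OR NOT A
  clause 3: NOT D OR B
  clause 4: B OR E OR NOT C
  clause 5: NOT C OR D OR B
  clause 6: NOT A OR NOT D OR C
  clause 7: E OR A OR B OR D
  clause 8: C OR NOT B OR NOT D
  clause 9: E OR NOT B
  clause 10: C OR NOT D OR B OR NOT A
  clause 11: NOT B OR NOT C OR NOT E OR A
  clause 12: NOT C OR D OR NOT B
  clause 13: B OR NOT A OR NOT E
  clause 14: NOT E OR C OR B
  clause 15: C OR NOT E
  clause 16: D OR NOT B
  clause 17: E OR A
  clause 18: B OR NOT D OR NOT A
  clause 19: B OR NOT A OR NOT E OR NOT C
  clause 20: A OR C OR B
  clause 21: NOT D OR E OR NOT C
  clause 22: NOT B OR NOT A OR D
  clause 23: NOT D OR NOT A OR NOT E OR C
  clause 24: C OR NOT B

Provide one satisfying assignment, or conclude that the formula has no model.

A=true,  B=false,  C=false,  D=false,  E=false

Try D = false.
(NOT B) alone gives B = false.
(NOT C) alone gives C = false.
(NOT E) alone gives E = false.
(A) alone gives A = true.
All clauses are satisfied.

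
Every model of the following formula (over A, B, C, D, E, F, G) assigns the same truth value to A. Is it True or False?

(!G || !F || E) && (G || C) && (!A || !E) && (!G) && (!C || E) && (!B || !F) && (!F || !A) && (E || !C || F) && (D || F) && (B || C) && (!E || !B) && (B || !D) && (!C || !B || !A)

Suppose A = true.
From the singleton clause (!E), E = false.
From the singleton clause (!G), G = false.
From the singleton clause (C), C = true.
Now (!C) is unsatisfied and unit — conflict.
So every satisfying assignment has A = False.

False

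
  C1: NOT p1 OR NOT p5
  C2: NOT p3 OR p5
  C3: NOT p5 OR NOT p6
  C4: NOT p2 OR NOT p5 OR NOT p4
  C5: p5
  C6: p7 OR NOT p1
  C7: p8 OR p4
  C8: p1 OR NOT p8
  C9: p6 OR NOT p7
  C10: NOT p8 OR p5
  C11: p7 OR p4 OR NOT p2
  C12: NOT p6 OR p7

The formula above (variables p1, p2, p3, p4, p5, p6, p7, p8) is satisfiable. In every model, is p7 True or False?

False

Suppose p7 = true.
From the singleton clause (p5), p5 = true.
From the singleton clause (NOT p1), p1 = false.
From the singleton clause (NOT p6), p6 = false.
Now (p6) is unsatisfied and unit — conflict.
So every satisfying assignment has p7 = False.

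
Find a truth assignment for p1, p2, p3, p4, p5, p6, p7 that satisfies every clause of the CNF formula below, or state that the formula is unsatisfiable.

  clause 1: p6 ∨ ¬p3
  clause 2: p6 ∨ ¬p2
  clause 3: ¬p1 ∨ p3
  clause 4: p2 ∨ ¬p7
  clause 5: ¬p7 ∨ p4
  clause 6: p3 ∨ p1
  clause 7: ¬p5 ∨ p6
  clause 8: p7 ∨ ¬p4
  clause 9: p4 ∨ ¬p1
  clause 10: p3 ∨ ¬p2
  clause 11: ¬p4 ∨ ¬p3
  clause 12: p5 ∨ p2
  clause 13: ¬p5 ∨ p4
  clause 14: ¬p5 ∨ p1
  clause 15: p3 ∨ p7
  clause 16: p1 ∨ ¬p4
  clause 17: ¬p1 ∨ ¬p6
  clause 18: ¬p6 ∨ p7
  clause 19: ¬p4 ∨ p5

Branch on p6: set p6 = True.
Unit clause (¬p1) forces p1 = False.
Unit clause (p3) forces p3 = True.
Unit clause (¬p4) forces p4 = False.
Unit clause (¬p7) forces p7 = False.
That conflicts with the unit clause (p7).
That branch fails; take p6 = False instead.
Unit clause (¬p3) forces p3 = False.
Unit clause (¬p2) forces p2 = False.
Unit clause (¬p1) forces p1 = False.
That conflicts with the unit clause (p1).
Either choice for p6 ends in contradiction.

UNSATISFIABLE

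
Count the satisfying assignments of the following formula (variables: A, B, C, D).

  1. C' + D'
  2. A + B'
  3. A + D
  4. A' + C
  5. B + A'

2

There are 2^4 = 16 truth assignments over (A, B, C, D).
Check each against the 5 clauses (columns in the order A, B, C, D):
  F F F F  ✗ fails (A + D)
  F F F T  ✓ satisfies all
  F F T F  ✗ fails (A + D)
  F F T T  ✗ fails (C' + D')
  F T F F  ✗ fails (A + B')
  F T F T  ✗ fails (A + B')
  F T T F  ✗ fails (A + B')
  F T T T  ✗ fails (C' + D')
  T F F F  ✗ fails (A' + C)
  T F F T  ✗ fails (A' + C)
  T F T F  ✗ fails (B + A')
  T F T T  ✗ fails (C' + D')
  T T F F  ✗ fails (A' + C)
  T T F T  ✗ fails (A' + C)
  T T T F  ✓ satisfies all
  T T T T  ✗ fails (C' + D')
2 of the 16 rows are models.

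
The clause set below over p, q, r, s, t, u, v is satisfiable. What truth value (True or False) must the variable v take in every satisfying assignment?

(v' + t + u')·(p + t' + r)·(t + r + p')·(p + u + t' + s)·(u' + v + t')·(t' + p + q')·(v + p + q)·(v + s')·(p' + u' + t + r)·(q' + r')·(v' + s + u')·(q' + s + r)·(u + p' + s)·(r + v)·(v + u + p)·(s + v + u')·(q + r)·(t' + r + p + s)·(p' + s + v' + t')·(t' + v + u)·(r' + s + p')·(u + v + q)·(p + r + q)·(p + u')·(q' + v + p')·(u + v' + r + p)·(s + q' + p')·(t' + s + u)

True

Suppose v = 0.
(s') alone gives s = 0.
(r) alone gives r = 1.
(q') alone gives q = 0.
(p) alone gives p = 1.
But (p') is also a unit clause — contradiction.
So every satisfying assignment has v = True.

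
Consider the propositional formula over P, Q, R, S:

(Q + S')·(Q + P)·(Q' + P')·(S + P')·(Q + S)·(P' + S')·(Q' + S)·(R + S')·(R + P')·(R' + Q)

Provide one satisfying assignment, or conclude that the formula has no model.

P: 0; Q: 1; R: 1; S: 1

Case Q = 1:
From the singleton clause (P'), P = 0.
From the singleton clause (S), S = 1.
From the singleton clause (R), R = 1.
Every clause now holds.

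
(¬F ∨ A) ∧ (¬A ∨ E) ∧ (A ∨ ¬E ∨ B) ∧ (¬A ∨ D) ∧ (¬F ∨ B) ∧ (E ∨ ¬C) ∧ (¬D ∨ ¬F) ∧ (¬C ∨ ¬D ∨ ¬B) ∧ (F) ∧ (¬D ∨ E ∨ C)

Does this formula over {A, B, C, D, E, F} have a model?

No

Unit clause (F) forces F = True.
Unit clause (A) forces A = True.
Unit clause (E) forces E = True.
Unit clause (D) forces D = True.
That conflicts with the unit clause (¬D).
No assignment satisfies every clause.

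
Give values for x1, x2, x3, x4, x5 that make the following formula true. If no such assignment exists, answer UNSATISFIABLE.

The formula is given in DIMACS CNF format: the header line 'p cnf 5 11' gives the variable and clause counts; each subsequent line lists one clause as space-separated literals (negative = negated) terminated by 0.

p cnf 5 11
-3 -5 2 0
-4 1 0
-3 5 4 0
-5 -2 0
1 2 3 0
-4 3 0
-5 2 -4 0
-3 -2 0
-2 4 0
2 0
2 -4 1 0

UNSATISFIABLE

(x2) alone gives x2 = True.
(¬x5) alone gives x5 = False.
(¬x3) alone gives x3 = False.
(¬x4) alone gives x4 = False.
But (x4) is also a unit clause — contradiction.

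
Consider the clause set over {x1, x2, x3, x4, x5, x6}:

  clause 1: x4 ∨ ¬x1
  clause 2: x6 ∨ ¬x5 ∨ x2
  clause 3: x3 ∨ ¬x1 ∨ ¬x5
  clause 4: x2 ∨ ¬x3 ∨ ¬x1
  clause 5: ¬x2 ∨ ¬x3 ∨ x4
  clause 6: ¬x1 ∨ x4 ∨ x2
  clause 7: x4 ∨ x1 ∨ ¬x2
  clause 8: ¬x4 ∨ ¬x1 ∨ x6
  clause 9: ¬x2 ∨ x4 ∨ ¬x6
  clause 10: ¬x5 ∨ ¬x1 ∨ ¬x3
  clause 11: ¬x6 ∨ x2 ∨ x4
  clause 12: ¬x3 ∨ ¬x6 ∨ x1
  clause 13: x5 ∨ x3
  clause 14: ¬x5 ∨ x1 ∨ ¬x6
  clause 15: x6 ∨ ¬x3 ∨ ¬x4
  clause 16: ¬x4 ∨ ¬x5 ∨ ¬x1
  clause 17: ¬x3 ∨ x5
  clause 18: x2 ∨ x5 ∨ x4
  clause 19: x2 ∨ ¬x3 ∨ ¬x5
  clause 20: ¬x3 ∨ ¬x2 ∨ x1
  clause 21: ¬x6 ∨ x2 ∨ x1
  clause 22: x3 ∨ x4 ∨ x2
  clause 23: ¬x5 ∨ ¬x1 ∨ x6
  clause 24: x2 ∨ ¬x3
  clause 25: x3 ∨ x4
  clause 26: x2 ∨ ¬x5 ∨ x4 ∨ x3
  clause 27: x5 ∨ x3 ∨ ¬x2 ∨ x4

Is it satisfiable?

Try x4 = True.
Try x1 = False.
Try x3 = False.
Unit clause (x5) forces x5 = True.
Unit clause (¬x6) forces x6 = False.
Unit clause (x2) forces x2 = True.
All clauses are satisfied.
A satisfying assignment: x1 ↦ False, x2 ↦ True, x3 ↦ False, x4 ↦ True, x5 ↦ True, x6 ↦ False.

Yes, satisfiable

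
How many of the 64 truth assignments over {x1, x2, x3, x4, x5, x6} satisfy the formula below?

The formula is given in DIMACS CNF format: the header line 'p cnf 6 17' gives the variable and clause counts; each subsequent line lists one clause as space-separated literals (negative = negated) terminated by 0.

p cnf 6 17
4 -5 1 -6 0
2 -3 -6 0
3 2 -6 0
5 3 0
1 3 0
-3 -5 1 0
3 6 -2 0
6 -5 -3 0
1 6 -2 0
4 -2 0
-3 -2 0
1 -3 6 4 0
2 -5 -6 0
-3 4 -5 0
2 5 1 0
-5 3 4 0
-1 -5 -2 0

There are 2^6 = 64 truth assignments over (x1, x2, x3, x4, x5, x6).
Split on x1. With x1 = True, the clauses containing x1 are satisfied and ¬x1 drops from the rest; 3 of the 2^5 = 32 assignments to the other variables satisfy what remains.
With x1 = False, by the same count on the reduced clause set, 0 assignments work.
(One model: x1=T, x2=F, x3=F, x4=T, x5=T, x6=F.)
Total: 3 + 0 = 3.

3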